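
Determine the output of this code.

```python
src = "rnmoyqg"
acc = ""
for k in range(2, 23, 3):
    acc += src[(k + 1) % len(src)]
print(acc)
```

k=2: add src[3]='o' → 'o'
k=5: add src[6]='g' → 'og'
k=8: add src[2]='m' → 'ogm'
k=11: add src[5]='q' → 'ogmq'
k=14: add src[1]='n' → 'ogmqn'
k=17: add src[4]='y' → 'ogmqny'
k=20: add src[0]='r' → 'ogmqnyr'

ogmqnyr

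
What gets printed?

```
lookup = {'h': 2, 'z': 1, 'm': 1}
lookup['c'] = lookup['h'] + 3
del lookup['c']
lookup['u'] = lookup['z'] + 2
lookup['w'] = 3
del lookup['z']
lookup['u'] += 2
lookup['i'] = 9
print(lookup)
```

{'h': 2, 'm': 1, 'u': 5, 'w': 3, 'i': 9}

lookup['c'] = lookup['h']+3 = 5 → {'h': 2, 'z': 1, 'm': 1, 'c': 5}
del 'c' → {'h': 2, 'z': 1, 'm': 1}
lookup['u'] = lookup['z']+2 = 3 → {'h': 2, 'z': 1, 'm': 1, 'u': 3}
lookup['w'] = 3 → {'h': 2, 'z': 1, 'm': 1, 'u': 3, 'w': 3}
del 'z' → {'h': 2, 'm': 1, 'u': 3, 'w': 3}
lookup['u'] = 3+2 = 5 → {'h': 2, 'm': 1, 'u': 5, 'w': 3}
lookup['i'] = 9 → {'h': 2, 'm': 1, 'u': 5, 'w': 3, 'i': 9}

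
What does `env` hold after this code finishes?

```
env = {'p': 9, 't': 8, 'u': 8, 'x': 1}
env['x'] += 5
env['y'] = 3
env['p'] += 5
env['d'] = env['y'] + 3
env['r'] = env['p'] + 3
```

env['x'] = 1+5 = 6 → {'p': 9, 't': 8, 'u': 8, 'x': 6}
env['y'] = 3 → {'p': 9, 't': 8, 'u': 8, 'x': 6, 'y': 3}
env['p'] = 9+5 = 14 → {'p': 14, 't': 8, 'u': 8, 'x': 6, 'y': 3}
env['d'] = env['y']+3 = 6 → {'p': 14, 't': 8, 'u': 8, 'x': 6, 'y': 3, 'd': 6}
env['r'] = env['p']+3 = 17 → {'p': 14, 't': 8, 'u': 8, 'x': 6, 'y': 3, 'd': 6, 'r': 17}

{'p': 14, 't': 8, 'u': 8, 'x': 6, 'y': 3, 'd': 6, 'r': 17}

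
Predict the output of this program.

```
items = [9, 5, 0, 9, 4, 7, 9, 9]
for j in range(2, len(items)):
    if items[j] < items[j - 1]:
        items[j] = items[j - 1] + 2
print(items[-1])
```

17

j=2: 0<5, items[2] = 5+2 = 7 → [9, 5, 7, 9, 4, 7, 9, 9]
j=3: 9>=7, unchanged → [9, 5, 7, 9, 4, 7, 9, 9]
j=4: 4<9, items[4] = 9+2 = 11 → [9, 5, 7, 9, 11, 7, 9, 9]
j=5: 7<11, items[5] = 11+2 = 13 → [9, 5, 7, 9, 11, 13, 9, 9]
j=6: 9<13, items[6] = 13+2 = 15 → [9, 5, 7, 9, 11, 13, 15, 9]
j=7: 9<15, items[7] = 15+2 = 17 → [9, 5, 7, 9, 11, 13, 15, 17]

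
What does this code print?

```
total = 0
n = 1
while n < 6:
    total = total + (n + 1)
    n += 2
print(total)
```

n=1: total = 0+2 = 2
n=3: total = 2+4 = 6
n=5: total = 6+6 = 12

12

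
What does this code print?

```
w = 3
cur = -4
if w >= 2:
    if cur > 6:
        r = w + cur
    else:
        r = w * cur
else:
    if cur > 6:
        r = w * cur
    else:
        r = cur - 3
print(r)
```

-12

w=3, cur=-4
w >= 2 is True; cur > 6 is False
→ r = w * cur = -12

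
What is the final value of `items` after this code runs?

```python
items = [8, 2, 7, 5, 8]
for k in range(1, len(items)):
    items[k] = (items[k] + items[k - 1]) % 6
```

[8, 4, 5, 4, 0]

k=1: items[1] = (2+8)%6 = 4 → [8, 4, 7, 5, 8]
k=2: items[2] = (7+4)%6 = 5 → [8, 4, 5, 5, 8]
k=3: items[3] = (5+5)%6 = 4 → [8, 4, 5, 4, 8]
k=4: items[4] = (8+4)%6 = 0 → [8, 4, 5, 4, 0]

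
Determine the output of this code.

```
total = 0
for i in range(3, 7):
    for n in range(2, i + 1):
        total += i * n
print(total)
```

241

i=3,n=2: total = 0+6 = 6
i=3,n=3: total = 6+9 = 15
i=4,n=2: total = 15+8 = 23
i=4,n=3: total = 23+12 = 35
i=4,n=4: total = 35+16 = 51
i=5,n=2: total = 51+10 = 61
i=5,n=3: total = 61+15 = 76
i=5,n=4: total = 76+20 = 96
i=5,n=5: total = 96+25 = 121
i=6,n=2: total = 121+12 = 133
i=6,n=3: total = 133+18 = 151
i=6,n=4: total = 151+24 = 175
i=6,n=5: total = 175+30 = 205
i=6,n=6: total = 205+36 = 241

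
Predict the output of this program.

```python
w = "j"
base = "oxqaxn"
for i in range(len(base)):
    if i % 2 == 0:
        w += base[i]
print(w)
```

joqx

i=0: add 'o' → 'jo'
i=1: skip
i=2: add 'q' → 'joq'
i=3: skip
i=4: add 'x' → 'joqx'
i=5: skip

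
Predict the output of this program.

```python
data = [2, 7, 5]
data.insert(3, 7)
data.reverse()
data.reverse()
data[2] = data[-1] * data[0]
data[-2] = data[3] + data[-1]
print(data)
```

[2, 7, 14, 7]

insert 7 at 3 → [2, 7, 5, 7]
reverse → [7, 5, 7, 2]
reverse → [2, 7, 5, 7]
data[2] = data[-1]*data[0] = 7*2 = 14 → [2, 7, 14, 7]
data[-2] = data[3]+data[-1] = 7+7 = 14 → [2, 7, 14, 7]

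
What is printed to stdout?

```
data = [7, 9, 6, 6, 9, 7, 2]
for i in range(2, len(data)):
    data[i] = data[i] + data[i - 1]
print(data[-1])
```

i=2: data[2] = 6+9 = 15 → [7, 9, 15, 6, 9, 7, 2]
i=3: data[3] = 6+15 = 21 → [7, 9, 15, 21, 9, 7, 2]
i=4: data[4] = 9+21 = 30 → [7, 9, 15, 21, 30, 7, 2]
i=5: data[5] = 7+30 = 37 → [7, 9, 15, 21, 30, 37, 2]
i=6: data[6] = 2+37 = 39 → [7, 9, 15, 21, 30, 37, 39]

39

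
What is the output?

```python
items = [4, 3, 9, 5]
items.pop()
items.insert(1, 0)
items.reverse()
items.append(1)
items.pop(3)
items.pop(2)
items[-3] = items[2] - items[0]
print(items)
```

pop() removes 5 → [4, 3, 9]
insert 0 at 1 → [4, 0, 3, 9]
reverse → [9, 3, 0, 4]
append 1 → [9, 3, 0, 4, 1]
pop(3) removes 4 → [9, 3, 0, 1]
pop(2) removes 0 → [9, 3, 1]
items[-3] = items[2]-items[0] = 1-9 = -8 → [-8, 3, 1]

[-8, 3, 1]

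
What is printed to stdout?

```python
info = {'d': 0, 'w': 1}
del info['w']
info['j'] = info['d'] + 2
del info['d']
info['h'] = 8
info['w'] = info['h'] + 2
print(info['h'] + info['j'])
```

del 'w' → {'d': 0}
info['j'] = info['d']+2 = 2 → {'d': 0, 'j': 2}
del 'd' → {'j': 2}
info['h'] = 8 → {'j': 2, 'h': 8}
info['w'] = info['h']+2 = 10 → {'j': 2, 'h': 8, 'w': 10}
info['h']+info['j'] = 8+2 = 10

10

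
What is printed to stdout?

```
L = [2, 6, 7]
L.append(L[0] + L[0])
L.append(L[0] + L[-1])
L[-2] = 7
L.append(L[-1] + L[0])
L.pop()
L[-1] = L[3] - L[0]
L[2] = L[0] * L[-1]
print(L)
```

append L[0]+L[0] = 2+2 = 4 → [2, 6, 7, 4]
append L[0]+L[-1] = 2+4 = 6 → [2, 6, 7, 4, 6]
L[-2] = 7 → [2, 6, 7, 7, 6]
append L[-1]+L[0] = 6+2 = 8 → [2, 6, 7, 7, 6, 8]
pop() removes 8 → [2, 6, 7, 7, 6]
L[-1] = L[3]-L[0] = 7-2 = 5 → [2, 6, 7, 7, 5]
L[2] = L[0]*L[-1] = 2*5 = 10 → [2, 6, 10, 7, 5]

[2, 6, 10, 7, 5]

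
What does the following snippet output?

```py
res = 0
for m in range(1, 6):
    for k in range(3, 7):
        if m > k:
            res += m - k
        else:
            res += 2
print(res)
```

38

m=1,k=3: not 1>3, res = 0+2 = 2
m=1,k=4: not 1>4, res = 2+2 = 4
m=1,k=5: not 1>5, res = 4+2 = 6
m=1,k=6: not 1>6, res = 6+2 = 8
m=2,k=3: not 2>3, res = 8+2 = 10
m=2,k=4: not 2>4, res = 10+2 = 12
m=2,k=5: not 2>5, res = 12+2 = 14
m=2,k=6: not 2>6, res = 14+2 = 16
m=3,k=3: not 3>3, res = 16+2 = 18
m=3,k=4: not 3>4, res = 18+2 = 20
m=3,k=5: not 3>5, res = 20+2 = 22
m=3,k=6: not 3>6, res = 22+2 = 24
m=4,k=3: 4>3, res = 24+1 = 25
m=4,k=4: not 4>4, res = 25+2 = 27
m=4,k=5: not 4>5, res = 27+2 = 29
m=4,k=6: not 4>6, res = 29+2 = 31
m=5,k=3: 5>3, res = 31+2 = 33
m=5,k=4: 5>4, res = 33+1 = 34
m=5,k=5: not 5>5, res = 34+2 = 36
m=5,k=6: not 5>6, res = 36+2 = 38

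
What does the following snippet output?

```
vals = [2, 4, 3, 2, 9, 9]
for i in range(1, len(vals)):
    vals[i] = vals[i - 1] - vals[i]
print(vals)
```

i=1: vals[1] = 2-4 = -2 → [2, -2, 3, 2, 9, 9]
i=2: vals[2] = (-2)-3 = -5 → [2, -2, -5, 2, 9, 9]
i=3: vals[3] = (-5)-2 = -7 → [2, -2, -5, -7, 9, 9]
i=4: vals[4] = (-7)-9 = -16 → [2, -2, -5, -7, -16, 9]
i=5: vals[5] = (-16)-9 = -25 → [2, -2, -5, -7, -16, -25]

[2, -2, -5, -7, -16, -25]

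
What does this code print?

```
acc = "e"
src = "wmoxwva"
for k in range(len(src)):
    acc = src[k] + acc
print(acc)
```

k=0: prepend 'w' → 'we'
k=1: prepend 'm' → 'mwe'
k=2: prepend 'o' → 'omwe'
k=3: prepend 'x' → 'xomwe'
k=4: prepend 'w' → 'wxomwe'
k=5: prepend 'v' → 'vwxomwe'
k=6: prepend 'a' → 'avwxomwe'

avwxomwe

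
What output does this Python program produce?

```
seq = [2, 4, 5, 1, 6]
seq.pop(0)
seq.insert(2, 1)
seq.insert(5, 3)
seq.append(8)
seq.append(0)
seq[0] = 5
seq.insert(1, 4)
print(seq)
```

pop(0) removes 2 → [4, 5, 1, 6]
insert 1 at 2 → [4, 5, 1, 1, 6]
insert 3 at 5 → [4, 5, 1, 1, 6, 3]
append 8 → [4, 5, 1, 1, 6, 3, 8]
append 0 → [4, 5, 1, 1, 6, 3, 8, 0]
seq[0] = 5 → [5, 5, 1, 1, 6, 3, 8, 0]
insert 4 at 1 → [5, 4, 5, 1, 1, 6, 3, 8, 0]

[5, 4, 5, 1, 1, 6, 3, 8, 0]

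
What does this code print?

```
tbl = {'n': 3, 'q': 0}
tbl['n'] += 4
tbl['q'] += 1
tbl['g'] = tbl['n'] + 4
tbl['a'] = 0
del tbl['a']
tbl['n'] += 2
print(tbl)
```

tbl['n'] = 3+4 = 7 → {'n': 7, 'q': 0}
tbl['q'] = 0+1 = 1 → {'n': 7, 'q': 1}
tbl['g'] = tbl['n']+4 = 11 → {'n': 7, 'q': 1, 'g': 11}
tbl['a'] = 0 → {'n': 7, 'q': 1, 'g': 11, 'a': 0}
del 'a' → {'n': 7, 'q': 1, 'g': 11}
tbl['n'] = 7+2 = 9 → {'n': 9, 'q': 1, 'g': 11}

{'n': 9, 'q': 1, 'g': 11}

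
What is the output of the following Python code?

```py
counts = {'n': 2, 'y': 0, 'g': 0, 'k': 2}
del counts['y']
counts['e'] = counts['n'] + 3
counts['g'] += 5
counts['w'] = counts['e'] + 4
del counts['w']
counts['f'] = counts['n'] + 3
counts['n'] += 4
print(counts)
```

{'n': 6, 'g': 5, 'k': 2, 'e': 5, 'f': 5}

del 'y' → {'n': 2, 'g': 0, 'k': 2}
counts['e'] = counts['n']+3 = 5 → {'n': 2, 'g': 0, 'k': 2, 'e': 5}
counts['g'] = 0+5 = 5 → {'n': 2, 'g': 5, 'k': 2, 'e': 5}
counts['w'] = counts['e']+4 = 9 → {'n': 2, 'g': 5, 'k': 2, 'e': 5, 'w': 9}
del 'w' → {'n': 2, 'g': 5, 'k': 2, 'e': 5}
counts['f'] = counts['n']+3 = 5 → {'n': 2, 'g': 5, 'k': 2, 'e': 5, 'f': 5}
counts['n'] = 2+4 = 6 → {'n': 6, 'g': 5, 'k': 2, 'e': 5, 'f': 5}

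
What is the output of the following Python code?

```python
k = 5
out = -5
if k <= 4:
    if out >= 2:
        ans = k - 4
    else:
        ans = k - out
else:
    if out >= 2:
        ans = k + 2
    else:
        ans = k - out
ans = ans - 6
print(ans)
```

k=5, out=-5
k <= 4 is False; out >= 2 is False
→ ans = k - out = 10
ans = 10-6 = 4

4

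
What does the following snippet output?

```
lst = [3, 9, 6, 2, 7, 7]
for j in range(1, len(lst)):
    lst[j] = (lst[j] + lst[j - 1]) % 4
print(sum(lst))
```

10

j=1: lst[1] = (9+3)%4 = 0 → [3, 0, 6, 2, 7, 7]
j=2: lst[2] = (6+0)%4 = 2 → [3, 0, 2, 2, 7, 7]
j=3: lst[3] = (2+2)%4 = 0 → [3, 0, 2, 0, 7, 7]
j=4: lst[4] = (7+0)%4 = 3 → [3, 0, 2, 0, 3, 7]
j=5: lst[5] = (7+3)%4 = 2 → [3, 0, 2, 0, 3, 2]
sum = 10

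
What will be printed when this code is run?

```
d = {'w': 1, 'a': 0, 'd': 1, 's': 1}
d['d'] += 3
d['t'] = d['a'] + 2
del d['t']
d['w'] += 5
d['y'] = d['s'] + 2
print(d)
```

{'w': 6, 'a': 0, 'd': 4, 's': 1, 'y': 3}

d['d'] = 1+3 = 4 → {'w': 1, 'a': 0, 'd': 4, 's': 1}
d['t'] = d['a']+2 = 2 → {'w': 1, 'a': 0, 'd': 4, 's': 1, 't': 2}
del 't' → {'w': 1, 'a': 0, 'd': 4, 's': 1}
d['w'] = 1+5 = 6 → {'w': 6, 'a': 0, 'd': 4, 's': 1}
d['y'] = d['s']+2 = 3 → {'w': 6, 'a': 0, 'd': 4, 's': 1, 'y': 3}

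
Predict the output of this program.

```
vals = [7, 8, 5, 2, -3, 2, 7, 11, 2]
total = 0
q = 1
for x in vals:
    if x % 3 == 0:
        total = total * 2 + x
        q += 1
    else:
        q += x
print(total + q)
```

43

x=7: not %3==0; q=8
x=8: not %3==0; q=16
x=5: not %3==0; q=21
x=2: not %3==0; q=23
x=-3: %3==0, total = 0*2+(-3) = -3; q=24
x=2: not %3==0; q=26
x=7: not %3==0; q=33
x=11: not %3==0; q=44
x=2: not %3==0; q=46
total+q = (-3)+46 = 43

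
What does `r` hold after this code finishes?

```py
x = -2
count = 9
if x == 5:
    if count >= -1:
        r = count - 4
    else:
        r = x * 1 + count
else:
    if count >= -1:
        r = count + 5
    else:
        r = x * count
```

14

x=-2, count=9
x == 5 is False; count >= -1 is True
→ r = count + 5 = 14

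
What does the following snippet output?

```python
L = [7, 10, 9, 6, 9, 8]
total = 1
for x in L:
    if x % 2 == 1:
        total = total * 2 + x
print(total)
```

63

x=7: odd, total = 1*2+7 = 9
x=10: not odd
x=9: odd, total = 9*2+9 = 27
x=6: not odd
x=9: odd, total = 27*2+9 = 63
x=8: not odd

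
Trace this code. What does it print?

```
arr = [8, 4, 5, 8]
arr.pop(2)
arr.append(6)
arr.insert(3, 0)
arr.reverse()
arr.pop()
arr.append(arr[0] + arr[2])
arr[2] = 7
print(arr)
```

pop(2) removes 5 → [8, 4, 8]
append 6 → [8, 4, 8, 6]
insert 0 at 3 → [8, 4, 8, 0, 6]
reverse → [6, 0, 8, 4, 8]
pop() removes 8 → [6, 0, 8, 4]
append arr[0]+arr[2] = 6+8 = 14 → [6, 0, 8, 4, 14]
arr[2] = 7 → [6, 0, 7, 4, 14]

[6, 0, 7, 4, 14]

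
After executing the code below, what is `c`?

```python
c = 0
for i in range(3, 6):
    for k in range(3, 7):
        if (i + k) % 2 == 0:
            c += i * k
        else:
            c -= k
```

i=3,k=3: even sum, c = 0+9 = 9
i=3,k=4: odd sum, c = 9-4 = 5
i=3,k=5: even sum, c = 5+15 = 20
i=3,k=6: odd sum, c = 20-6 = 14
i=4,k=3: odd sum, c = 14-3 = 11
i=4,k=4: even sum, c = 11+16 = 27
i=4,k=5: odd sum, c = 27-5 = 22
i=4,k=6: even sum, c = 22+24 = 46
i=5,k=3: even sum, c = 46+15 = 61
i=5,k=4: odd sum, c = 61-4 = 57
i=5,k=5: even sum, c = 57+25 = 82
i=5,k=6: odd sum, c = 82-6 = 76

76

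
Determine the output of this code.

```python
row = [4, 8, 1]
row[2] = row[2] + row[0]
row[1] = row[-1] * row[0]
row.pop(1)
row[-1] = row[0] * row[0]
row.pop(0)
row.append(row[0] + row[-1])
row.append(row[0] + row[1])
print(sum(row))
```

96

row[2] = row[2]+row[0] = 1+4 = 5 → [4, 8, 5]
row[1] = row[-1]*row[0] = 5*4 = 20 → [4, 20, 5]
pop(1) removes 20 → [4, 5]
row[-1] = row[0]*row[0] = 4*4 = 16 → [4, 16]
pop(0) removes 4 → [16]
append row[0]+row[-1] = 16+16 = 32 → [16, 32]
append row[0]+row[1] = 16+32 = 48 → [16, 32, 48]
sum = 96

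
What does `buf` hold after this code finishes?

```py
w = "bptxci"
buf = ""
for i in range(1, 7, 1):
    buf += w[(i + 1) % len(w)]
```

'txcibp'

i=1: add w[2]='t' → 't'
i=2: add w[3]='x' → 'tx'
i=3: add w[4]='c' → 'txc'
i=4: add w[5]='i' → 'txci'
i=5: add w[0]='b' → 'txcib'
i=6: add w[1]='p' → 'txcibp'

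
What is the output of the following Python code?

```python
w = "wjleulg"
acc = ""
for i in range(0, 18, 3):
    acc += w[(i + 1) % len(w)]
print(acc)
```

i=0: add w[1]='j' → 'j'
i=3: add w[4]='u' → 'ju'
i=6: add w[0]='w' → 'juw'
i=9: add w[3]='e' → 'juwe'
i=12: add w[6]='g' → 'juweg'
i=15: add w[2]='l' → 'juwegl'

juwegl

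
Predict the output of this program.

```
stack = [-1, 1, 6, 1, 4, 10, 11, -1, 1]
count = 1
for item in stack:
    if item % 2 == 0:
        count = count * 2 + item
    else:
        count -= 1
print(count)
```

27

item=-1: not even, count = 1-1 = 0
item=1: not even, count = 0-1 = -1
item=6: even, count = (-1)*2+6 = 4
item=1: not even, count = 4-1 = 3
item=4: even, count = 3*2+4 = 10
item=10: even, count = 10*2+10 = 30
item=11: not even, count = 30-1 = 29
item=-1: not even, count = 29-1 = 28
item=1: not even, count = 28-1 = 27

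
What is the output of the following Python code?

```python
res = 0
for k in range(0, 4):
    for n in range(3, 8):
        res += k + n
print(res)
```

130

k=0,n=3: res = 0+3 = 3
k=0,n=4: res = 3+4 = 7
k=0,n=5: res = 7+5 = 12
k=0,n=6: res = 12+6 = 18
k=0,n=7: res = 18+7 = 25
k=1,n=3: res = 25+4 = 29
k=1,n=4: res = 29+5 = 34
k=1,n=5: res = 34+6 = 40
k=1,n=6: res = 40+7 = 47
k=1,n=7: res = 47+8 = 55
k=2,n=3: res = 55+5 = 60
k=2,n=4: res = 60+6 = 66
k=2,n=5: res = 66+7 = 73
k=2,n=6: res = 73+8 = 81
k=2,n=7: res = 81+9 = 90
k=3,n=3: res = 90+6 = 96
k=3,n=4: res = 96+7 = 103
k=3,n=5: res = 103+8 = 111
k=3,n=6: res = 111+9 = 120
k=3,n=7: res = 120+10 = 130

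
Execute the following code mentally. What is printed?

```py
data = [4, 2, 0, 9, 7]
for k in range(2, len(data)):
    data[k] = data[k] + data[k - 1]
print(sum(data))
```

37

k=2: data[2] = 0+2 = 2 → [4, 2, 2, 9, 7]
k=3: data[3] = 9+2 = 11 → [4, 2, 2, 11, 7]
k=4: data[4] = 7+11 = 18 → [4, 2, 2, 11, 18]
sum = 37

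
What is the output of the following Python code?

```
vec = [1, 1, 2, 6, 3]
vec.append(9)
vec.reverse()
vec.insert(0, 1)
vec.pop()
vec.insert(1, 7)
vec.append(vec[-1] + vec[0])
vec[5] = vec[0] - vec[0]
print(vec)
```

[1, 7, 9, 3, 6, 0, 1, 2]

append 9 → [1, 1, 2, 6, 3, 9]
reverse → [9, 3, 6, 2, 1, 1]
insert 1 at 0 → [1, 9, 3, 6, 2, 1, 1]
pop() removes 1 → [1, 9, 3, 6, 2, 1]
insert 7 at 1 → [1, 7, 9, 3, 6, 2, 1]
append vec[-1]+vec[0] = 1+1 = 2 → [1, 7, 9, 3, 6, 2, 1, 2]
vec[5] = vec[0]-vec[0] = 1-1 = 0 → [1, 7, 9, 3, 6, 0, 1, 2]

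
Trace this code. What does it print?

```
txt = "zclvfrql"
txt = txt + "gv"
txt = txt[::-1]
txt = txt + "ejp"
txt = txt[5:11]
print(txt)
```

+ 'gv' → 'zclvfrqlgv'
reverse → 'vglqrfvlcz'
+ 'ejp' → 'vglqrfvlczejp'
slice [5:11] → 'fvlcze'

fvlcze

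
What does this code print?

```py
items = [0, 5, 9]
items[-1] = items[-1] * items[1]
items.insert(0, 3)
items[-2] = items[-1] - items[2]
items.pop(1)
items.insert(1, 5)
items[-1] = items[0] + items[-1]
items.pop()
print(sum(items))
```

48

items[-1] = items[-1]*items[1] = 9*5 = 45 → [0, 5, 45]
insert 3 at 0 → [3, 0, 5, 45]
items[-2] = items[-1]-items[2] = 45-5 = 40 → [3, 0, 40, 45]
pop(1) removes 0 → [3, 40, 45]
insert 5 at 1 → [3, 5, 40, 45]
items[-1] = items[0]+items[-1] = 3+45 = 48 → [3, 5, 40, 48]
pop() removes 48 → [3, 5, 40]
sum = 48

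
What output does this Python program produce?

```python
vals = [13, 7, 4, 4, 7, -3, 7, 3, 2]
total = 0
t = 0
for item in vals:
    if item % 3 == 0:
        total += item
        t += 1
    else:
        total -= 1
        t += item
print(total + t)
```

item=13: not %3==0, total = 0-1 = -1; t=13
item=7: not %3==0, total = (-1)-1 = -2; t=20
item=4: not %3==0, total = (-2)-1 = -3; t=24
item=4: not %3==0, total = (-3)-1 = -4; t=28
item=7: not %3==0, total = (-4)-1 = -5; t=35
item=-3: %3==0, total = (-5)+(-3) = -8; t=36
item=7: not %3==0, total = (-8)-1 = -9; t=43
item=3: %3==0, total = (-9)+3 = -6; t=44
item=2: not %3==0, total = (-6)-1 = -7; t=46
total+t = (-7)+46 = 39

39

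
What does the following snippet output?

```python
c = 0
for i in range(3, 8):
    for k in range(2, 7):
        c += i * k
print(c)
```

i=3,k=2: c = 0+6 = 6
i=3,k=3: c = 6+9 = 15
i=3,k=4: c = 15+12 = 27
i=3,k=5: c = 27+15 = 42
i=3,k=6: c = 42+18 = 60
i=4,k=2: c = 60+8 = 68
i=4,k=3: c = 68+12 = 80
i=4,k=4: c = 80+16 = 96
i=4,k=5: c = 96+20 = 116
i=4,k=6: c = 116+24 = 140
i=5,k=2: c = 140+10 = 150
i=5,k=3: c = 150+15 = 165
i=5,k=4: c = 165+20 = 185
i=5,k=5: c = 185+25 = 210
i=5,k=6: c = 210+30 = 240
i=6,k=2: c = 240+12 = 252
i=6,k=3: c = 252+18 = 270
i=6,k=4: c = 270+24 = 294
i=6,k=5: c = 294+30 = 324
i=6,k=6: c = 324+36 = 360
i=7,k=2: c = 360+14 = 374
i=7,k=3: c = 374+21 = 395
i=7,k=4: c = 395+28 = 423
i=7,k=5: c = 423+35 = 458
i=7,k=6: c = 458+42 = 500

500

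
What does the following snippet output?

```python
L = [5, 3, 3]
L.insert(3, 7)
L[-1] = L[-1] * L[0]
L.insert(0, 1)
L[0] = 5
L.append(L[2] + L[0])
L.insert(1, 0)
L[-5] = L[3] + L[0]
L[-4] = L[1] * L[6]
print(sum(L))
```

insert 7 at 3 → [5, 3, 3, 7]
L[-1] = L[-1]*L[0] = 7*5 = 35 → [5, 3, 3, 35]
insert 1 at 0 → [1, 5, 3, 3, 35]
L[0] = 5 → [5, 5, 3, 3, 35]
append L[2]+L[0] = 3+5 = 8 → [5, 5, 3, 3, 35, 8]
insert 0 at 1 → [5, 0, 5, 3, 3, 35, 8]
L[-5] = L[3]+L[0] = 3+5 = 8 → [5, 0, 8, 3, 3, 35, 8]
L[-4] = L[1]*L[6] = 0*8 = 0 → [5, 0, 8, 0, 3, 35, 8]
sum = 59

59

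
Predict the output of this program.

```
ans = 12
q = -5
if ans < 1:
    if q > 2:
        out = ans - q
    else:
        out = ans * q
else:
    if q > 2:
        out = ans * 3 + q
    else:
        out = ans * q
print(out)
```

-60

ans=12, q=-5
ans < 1 is False; q > 2 is False
→ out = ans * q = -60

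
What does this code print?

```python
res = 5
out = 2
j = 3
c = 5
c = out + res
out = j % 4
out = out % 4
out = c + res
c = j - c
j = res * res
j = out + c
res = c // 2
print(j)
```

c = 2+5 = 7
out = 3%4 = 3
out = 3%4 = 3
out = 7+5 = 12
c = 3-7 = -4
j = 5*5 = 25
j = 12+(-4) = 8
res = (-4)//2 = -2

8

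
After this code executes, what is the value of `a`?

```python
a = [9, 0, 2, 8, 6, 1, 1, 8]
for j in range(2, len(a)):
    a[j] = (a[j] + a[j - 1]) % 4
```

j=2: a[2] = (2+0)%4 = 2 → [9, 0, 2, 8, 6, 1, 1, 8]
j=3: a[3] = (8+2)%4 = 2 → [9, 0, 2, 2, 6, 1, 1, 8]
j=4: a[4] = (6+2)%4 = 0 → [9, 0, 2, 2, 0, 1, 1, 8]
j=5: a[5] = (1+0)%4 = 1 → [9, 0, 2, 2, 0, 1, 1, 8]
j=6: a[6] = (1+1)%4 = 2 → [9, 0, 2, 2, 0, 1, 2, 8]
j=7: a[7] = (8+2)%4 = 2 → [9, 0, 2, 2, 0, 1, 2, 2]

[9, 0, 2, 2, 0, 1, 2, 2]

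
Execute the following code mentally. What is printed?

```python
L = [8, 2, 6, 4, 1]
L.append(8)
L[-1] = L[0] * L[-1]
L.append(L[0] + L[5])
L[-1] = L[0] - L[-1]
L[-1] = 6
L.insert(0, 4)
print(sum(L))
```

95

append 8 → [8, 2, 6, 4, 1, 8]
L[-1] = L[0]*L[-1] = 8*8 = 64 → [8, 2, 6, 4, 1, 64]
append L[0]+L[5] = 8+64 = 72 → [8, 2, 6, 4, 1, 64, 72]
L[-1] = L[0]-L[-1] = 8-72 = -64 → [8, 2, 6, 4, 1, 64, -64]
L[-1] = 6 → [8, 2, 6, 4, 1, 64, 6]
insert 4 at 0 → [4, 8, 2, 6, 4, 1, 64, 6]
sum = 95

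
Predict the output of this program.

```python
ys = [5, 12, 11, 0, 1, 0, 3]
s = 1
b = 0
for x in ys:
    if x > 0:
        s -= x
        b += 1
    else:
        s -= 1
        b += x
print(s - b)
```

x=5: >0, s = 1-5 = -4; b=1
x=12: >0, s = (-4)-12 = -16; b=2
x=11: >0, s = (-16)-11 = -27; b=3
x=0: not >0, s = (-27)-1 = -28; b=3
x=1: >0, s = (-28)-1 = -29; b=4
x=0: not >0, s = (-29)-1 = -30; b=4
x=3: >0, s = (-30)-3 = -33; b=5
s-b = (-33)-5 = -38

-38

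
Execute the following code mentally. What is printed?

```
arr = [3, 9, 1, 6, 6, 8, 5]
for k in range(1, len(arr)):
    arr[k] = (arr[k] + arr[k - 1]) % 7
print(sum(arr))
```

31

k=1: arr[1] = (9+3)%7 = 5 → [3, 5, 1, 6, 6, 8, 5]
k=2: arr[2] = (1+5)%7 = 6 → [3, 5, 6, 6, 6, 8, 5]
k=3: arr[3] = (6+6)%7 = 5 → [3, 5, 6, 5, 6, 8, 5]
k=4: arr[4] = (6+5)%7 = 4 → [3, 5, 6, 5, 4, 8, 5]
k=5: arr[5] = (8+4)%7 = 5 → [3, 5, 6, 5, 4, 5, 5]
k=6: arr[6] = (5+5)%7 = 3 → [3, 5, 6, 5, 4, 5, 3]
sum = 31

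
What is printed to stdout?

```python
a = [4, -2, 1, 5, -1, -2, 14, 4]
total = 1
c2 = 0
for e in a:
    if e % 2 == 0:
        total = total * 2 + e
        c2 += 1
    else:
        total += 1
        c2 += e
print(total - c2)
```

118

e=4: even, total = 1*2+4 = 6; c2=1
e=-2: even, total = 6*2+(-2) = 10; c2=2
e=1: not even, total = 10+1 = 11; c2=3
e=5: not even, total = 11+1 = 12; c2=8
e=-1: not even, total = 12+1 = 13; c2=7
e=-2: even, total = 13*2+(-2) = 24; c2=8
e=14: even, total = 24*2+14 = 62; c2=9
e=4: even, total = 62*2+4 = 128; c2=10
total-c2 = 128-10 = 118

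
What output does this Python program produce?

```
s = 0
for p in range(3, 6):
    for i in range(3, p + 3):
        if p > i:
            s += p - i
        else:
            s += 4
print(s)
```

p=3,i=3: not 3>3, s = 0+4 = 4
p=3,i=4: not 3>4, s = 4+4 = 8
p=3,i=5: not 3>5, s = 8+4 = 12
p=4,i=3: 4>3, s = 12+1 = 13
p=4,i=4: not 4>4, s = 13+4 = 17
p=4,i=5: not 4>5, s = 17+4 = 21
p=4,i=6: not 4>6, s = 21+4 = 25
p=5,i=3: 5>3, s = 25+2 = 27
p=5,i=4: 5>4, s = 27+1 = 28
p=5,i=5: not 5>5, s = 28+4 = 32
p=5,i=6: not 5>6, s = 32+4 = 36
p=5,i=7: not 5>7, s = 36+4 = 40

40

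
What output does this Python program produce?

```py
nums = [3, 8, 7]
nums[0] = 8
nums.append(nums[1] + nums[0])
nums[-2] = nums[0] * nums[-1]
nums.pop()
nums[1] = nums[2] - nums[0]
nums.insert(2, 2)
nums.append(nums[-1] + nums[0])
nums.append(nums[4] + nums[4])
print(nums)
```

[8, 120, 2, 128, 136, 272]

nums[0] = 8 → [8, 8, 7]
append nums[1]+nums[0] = 8+8 = 16 → [8, 8, 7, 16]
nums[-2] = nums[0]*nums[-1] = 8*16 = 128 → [8, 8, 128, 16]
pop() removes 16 → [8, 8, 128]
nums[1] = nums[2]-nums[0] = 128-8 = 120 → [8, 120, 128]
insert 2 at 2 → [8, 120, 2, 128]
append nums[-1]+nums[0] = 128+8 = 136 → [8, 120, 2, 128, 136]
append nums[4]+nums[4] = 136+136 = 272 → [8, 120, 2, 128, 136, 272]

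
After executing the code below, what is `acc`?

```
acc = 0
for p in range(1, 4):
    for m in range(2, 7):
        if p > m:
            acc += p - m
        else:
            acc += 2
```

29

p=1,m=2: not 1>2, acc = 0+2 = 2
p=1,m=3: not 1>3, acc = 2+2 = 4
p=1,m=4: not 1>4, acc = 4+2 = 6
p=1,m=5: not 1>5, acc = 6+2 = 8
p=1,m=6: not 1>6, acc = 8+2 = 10
p=2,m=2: not 2>2, acc = 10+2 = 12
p=2,m=3: not 2>3, acc = 12+2 = 14
p=2,m=4: not 2>4, acc = 14+2 = 16
p=2,m=5: not 2>5, acc = 16+2 = 18
p=2,m=6: not 2>6, acc = 18+2 = 20
p=3,m=2: 3>2, acc = 20+1 = 21
p=3,m=3: not 3>3, acc = 21+2 = 23
p=3,m=4: not 3>4, acc = 23+2 = 25
p=3,m=5: not 3>5, acc = 25+2 = 27
p=3,m=6: not 3>6, acc = 27+2 = 29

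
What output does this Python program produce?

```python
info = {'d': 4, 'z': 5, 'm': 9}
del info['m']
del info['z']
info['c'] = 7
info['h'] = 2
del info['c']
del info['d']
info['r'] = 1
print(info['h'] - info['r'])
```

del 'm' → {'d': 4, 'z': 5}
del 'z' → {'d': 4}
info['c'] = 7 → {'d': 4, 'c': 7}
info['h'] = 2 → {'d': 4, 'c': 7, 'h': 2}
del 'c' → {'d': 4, 'h': 2}
del 'd' → {'h': 2}
info['r'] = 1 → {'h': 2, 'r': 1}
info['h']-info['r'] = 2-1 = 1

1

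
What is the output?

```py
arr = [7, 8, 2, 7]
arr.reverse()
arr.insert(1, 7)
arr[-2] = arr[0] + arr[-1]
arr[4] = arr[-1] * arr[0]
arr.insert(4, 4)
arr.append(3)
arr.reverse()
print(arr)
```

[3, 49, 4, 14, 2, 7, 7]

reverse → [7, 2, 8, 7]
insert 7 at 1 → [7, 7, 2, 8, 7]
arr[-2] = arr[0]+arr[-1] = 7+7 = 14 → [7, 7, 2, 14, 7]
arr[4] = arr[-1]*arr[0] = 7*7 = 49 → [7, 7, 2, 14, 49]
insert 4 at 4 → [7, 7, 2, 14, 4, 49]
append 3 → [7, 7, 2, 14, 4, 49, 3]
reverse → [3, 49, 4, 14, 2, 7, 7]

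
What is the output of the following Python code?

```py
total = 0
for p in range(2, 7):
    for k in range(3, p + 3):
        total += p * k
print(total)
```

445

p=2,k=3: total = 0+6 = 6
p=2,k=4: total = 6+8 = 14
p=3,k=3: total = 14+9 = 23
p=3,k=4: total = 23+12 = 35
p=3,k=5: total = 35+15 = 50
p=4,k=3: total = 50+12 = 62
p=4,k=4: total = 62+16 = 78
p=4,k=5: total = 78+20 = 98
p=4,k=6: total = 98+24 = 122
p=5,k=3: total = 122+15 = 137
p=5,k=4: total = 137+20 = 157
p=5,k=5: total = 157+25 = 182
p=5,k=6: total = 182+30 = 212
p=5,k=7: total = 212+35 = 247
p=6,k=3: total = 247+18 = 265
p=6,k=4: total = 265+24 = 289
p=6,k=5: total = 289+30 = 319
p=6,k=6: total = 319+36 = 355
p=6,k=7: total = 355+42 = 397
p=6,k=8: total = 397+48 = 445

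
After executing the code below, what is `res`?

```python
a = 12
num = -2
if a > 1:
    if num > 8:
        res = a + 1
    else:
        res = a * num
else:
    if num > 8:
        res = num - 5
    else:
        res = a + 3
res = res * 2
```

-48

a=12, num=-2
a > 1 is True; num > 8 is False
→ res = a * num = -24
res = (-24)*2 = -48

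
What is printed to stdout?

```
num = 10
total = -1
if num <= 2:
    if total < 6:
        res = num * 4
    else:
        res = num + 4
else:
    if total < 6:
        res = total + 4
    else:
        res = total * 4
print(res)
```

num=10, total=-1
num <= 2 is False; total < 6 is True
→ res = total + 4 = 3

3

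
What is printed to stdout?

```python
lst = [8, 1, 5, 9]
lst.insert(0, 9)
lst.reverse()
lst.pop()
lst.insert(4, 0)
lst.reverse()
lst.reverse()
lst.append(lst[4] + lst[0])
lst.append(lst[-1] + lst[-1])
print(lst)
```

insert 9 at 0 → [9, 8, 1, 5, 9]
reverse → [9, 5, 1, 8, 9]
pop() removes 9 → [9, 5, 1, 8]
insert 0 at 4 → [9, 5, 1, 8, 0]
reverse → [0, 8, 1, 5, 9]
reverse → [9, 5, 1, 8, 0]
append lst[4]+lst[0] = 0+9 = 9 → [9, 5, 1, 8, 0, 9]
append lst[-1]+lst[-1] = 9+9 = 18 → [9, 5, 1, 8, 0, 9, 18]

[9, 5, 1, 8, 0, 9, 18]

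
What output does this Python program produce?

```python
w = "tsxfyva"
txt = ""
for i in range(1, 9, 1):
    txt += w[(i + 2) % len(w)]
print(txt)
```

fyvatsxf

i=1: add w[3]='f' → 'f'
i=2: add w[4]='y' → 'fy'
i=3: add w[5]='v' → 'fyv'
i=4: add w[6]='a' → 'fyva'
i=5: add w[0]='t' → 'fyvat'
i=6: add w[1]='s' → 'fyvats'
i=7: add w[2]='x' → 'fyvatsx'
i=8: add w[3]='f' → 'fyvatsxf'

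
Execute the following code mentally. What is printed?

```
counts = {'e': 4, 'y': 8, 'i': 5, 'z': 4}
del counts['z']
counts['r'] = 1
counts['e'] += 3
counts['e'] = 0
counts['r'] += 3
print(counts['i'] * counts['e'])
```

0

del 'z' → {'e': 4, 'y': 8, 'i': 5}
counts['r'] = 1 → {'e': 4, 'y': 8, 'i': 5, 'r': 1}
counts['e'] = 4+3 = 7 → {'e': 7, 'y': 8, 'i': 5, 'r': 1}
counts['e'] = 0 → {'e': 0, 'y': 8, 'i': 5, 'r': 1}
counts['r'] = 1+3 = 4 → {'e': 0, 'y': 8, 'i': 5, 'r': 4}
counts['i']*counts['e'] = 5*0 = 0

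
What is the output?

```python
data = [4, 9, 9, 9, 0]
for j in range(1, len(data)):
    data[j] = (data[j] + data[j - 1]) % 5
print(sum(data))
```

j=1: data[1] = (9+4)%5 = 3 → [4, 3, 9, 9, 0]
j=2: data[2] = (9+3)%5 = 2 → [4, 3, 2, 9, 0]
j=3: data[3] = (9+2)%5 = 1 → [4, 3, 2, 1, 0]
j=4: data[4] = (0+1)%5 = 1 → [4, 3, 2, 1, 1]
sum = 11

11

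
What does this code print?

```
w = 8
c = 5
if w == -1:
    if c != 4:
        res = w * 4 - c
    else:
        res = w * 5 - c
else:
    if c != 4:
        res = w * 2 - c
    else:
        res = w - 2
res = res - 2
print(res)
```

w=8, c=5
w == -1 is False; c != 4 is True
→ res = w * 2 - c = 11
res = 11-2 = 9

9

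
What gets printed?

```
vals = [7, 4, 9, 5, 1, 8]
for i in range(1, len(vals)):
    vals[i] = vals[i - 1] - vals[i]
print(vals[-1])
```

i=1: vals[1] = 7-4 = 3 → [7, 3, 9, 5, 1, 8]
i=2: vals[2] = 3-9 = -6 → [7, 3, -6, 5, 1, 8]
i=3: vals[3] = (-6)-5 = -11 → [7, 3, -6, -11, 1, 8]
i=4: vals[4] = (-11)-1 = -12 → [7, 3, -6, -11, -12, 8]
i=5: vals[5] = (-12)-8 = -20 → [7, 3, -6, -11, -12, -20]

-20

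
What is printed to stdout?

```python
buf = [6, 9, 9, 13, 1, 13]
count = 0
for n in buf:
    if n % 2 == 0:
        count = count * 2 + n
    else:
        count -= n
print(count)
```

n=6: even, count = 0*2+6 = 6
n=9: not even, count = 6-9 = -3
n=9: not even, count = (-3)-9 = -12
n=13: not even, count = (-12)-13 = -25
n=1: not even, count = (-25)-1 = -26
n=13: not even, count = (-26)-13 = -39

-39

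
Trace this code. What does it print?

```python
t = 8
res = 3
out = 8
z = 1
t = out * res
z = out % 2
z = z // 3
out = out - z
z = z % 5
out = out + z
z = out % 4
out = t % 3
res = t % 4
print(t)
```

24

t = 8*3 = 24
z = 8%2 = 0
z = 0//3 = 0
out = 8-0 = 8
z = 0%5 = 0
out = 8+0 = 8
z = 8%4 = 0
out = 24%3 = 0
res = 24%4 = 0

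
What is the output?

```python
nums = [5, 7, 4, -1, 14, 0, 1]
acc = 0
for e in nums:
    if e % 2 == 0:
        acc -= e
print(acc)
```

-18

e=5: not even
e=7: not even
e=4: even, acc = 0-4 = -4
e=-1: not even
e=14: even, acc = (-4)-14 = -18
e=0: even, acc = (-18)-0 = -18
e=1: not even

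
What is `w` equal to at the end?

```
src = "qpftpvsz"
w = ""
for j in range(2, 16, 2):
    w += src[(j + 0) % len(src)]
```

'fpsqfps'

j=2: add src[2]='f' → 'f'
j=4: add src[4]='p' → 'fp'
j=6: add src[6]='s' → 'fps'
j=8: add src[0]='q' → 'fpsq'
j=10: add src[2]='f' → 'fpsqf'
j=12: add src[4]='p' → 'fpsqfp'
j=14: add src[6]='s' → 'fpsqfps'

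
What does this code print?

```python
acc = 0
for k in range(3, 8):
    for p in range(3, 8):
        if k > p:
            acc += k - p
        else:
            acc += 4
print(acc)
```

k=3,p=3: not 3>3, acc = 0+4 = 4
k=3,p=4: not 3>4, acc = 4+4 = 8
k=3,p=5: not 3>5, acc = 8+4 = 12
k=3,p=6: not 3>6, acc = 12+4 = 16
k=3,p=7: not 3>7, acc = 16+4 = 20
k=4,p=3: 4>3, acc = 20+1 = 21
k=4,p=4: not 4>4, acc = 21+4 = 25
k=4,p=5: not 4>5, acc = 25+4 = 29
k=4,p=6: not 4>6, acc = 29+4 = 33
k=4,p=7: not 4>7, acc = 33+4 = 37
k=5,p=3: 5>3, acc = 37+2 = 39
k=5,p=4: 5>4, acc = 39+1 = 40
k=5,p=5: not 5>5, acc = 40+4 = 44
k=5,p=6: not 5>6, acc = 44+4 = 48
k=5,p=7: not 5>7, acc = 48+4 = 52
k=6,p=3: 6>3, acc = 52+3 = 55
k=6,p=4: 6>4, acc = 55+2 = 57
k=6,p=5: 6>5, acc = 57+1 = 58
k=6,p=6: not 6>6, acc = 58+4 = 62
k=6,p=7: not 6>7, acc = 62+4 = 66
k=7,p=3: 7>3, acc = 66+4 = 70
k=7,p=4: 7>4, acc = 70+3 = 73
k=7,p=5: 7>5, acc = 73+2 = 75
k=7,p=6: 7>6, acc = 75+1 = 76
k=7,p=7: not 7>7, acc = 76+4 = 80

80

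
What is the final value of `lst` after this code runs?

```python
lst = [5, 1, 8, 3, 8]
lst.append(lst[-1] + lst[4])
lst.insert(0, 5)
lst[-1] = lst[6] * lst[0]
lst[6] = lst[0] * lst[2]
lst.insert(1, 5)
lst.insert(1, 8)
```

append lst[-1]+lst[4] = 8+8 = 16 → [5, 1, 8, 3, 8, 16]
insert 5 at 0 → [5, 5, 1, 8, 3, 8, 16]
lst[-1] = lst[6]*lst[0] = 16*5 = 80 → [5, 5, 1, 8, 3, 8, 80]
lst[6] = lst[0]*lst[2] = 5*1 = 5 → [5, 5, 1, 8, 3, 8, 5]
insert 5 at 1 → [5, 5, 5, 1, 8, 3, 8, 5]
insert 8 at 1 → [5, 8, 5, 5, 1, 8, 3, 8, 5]

[5, 8, 5, 5, 1, 8, 3, 8, 5]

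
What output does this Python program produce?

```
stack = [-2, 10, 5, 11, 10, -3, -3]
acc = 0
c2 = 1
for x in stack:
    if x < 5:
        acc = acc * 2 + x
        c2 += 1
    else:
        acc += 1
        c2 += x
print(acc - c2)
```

x=-2: <5, acc = 0*2+(-2) = -2; c2=2
x=10: not <5, acc = (-2)+1 = -1; c2=12
x=5: not <5, acc = (-1)+1 = 0; c2=17
x=11: not <5, acc = 0+1 = 1; c2=28
x=10: not <5, acc = 1+1 = 2; c2=38
x=-3: <5, acc = 2*2+(-3) = 1; c2=39
x=-3: <5, acc = 1*2+(-3) = -1; c2=40
acc-c2 = (-1)-40 = -41

-41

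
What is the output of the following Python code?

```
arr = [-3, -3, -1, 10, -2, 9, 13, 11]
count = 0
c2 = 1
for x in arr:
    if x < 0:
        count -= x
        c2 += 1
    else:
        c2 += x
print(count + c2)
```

57

x=-3: <0, count = 0-(-3) = 3; c2=2
x=-3: <0, count = 3-(-3) = 6; c2=3
x=-1: <0, count = 6-(-1) = 7; c2=4
x=10: not <0; c2=14
x=-2: <0, count = 7-(-2) = 9; c2=15
x=9: not <0; c2=24
x=13: not <0; c2=37
x=11: not <0; c2=48
count+c2 = 9+48 = 57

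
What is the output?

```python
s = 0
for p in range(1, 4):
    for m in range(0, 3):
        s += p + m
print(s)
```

p=1,m=0: s = 0+1 = 1
p=1,m=1: s = 1+2 = 3
p=1,m=2: s = 3+3 = 6
p=2,m=0: s = 6+2 = 8
p=2,m=1: s = 8+3 = 11
p=2,m=2: s = 11+4 = 15
p=3,m=0: s = 15+3 = 18
p=3,m=1: s = 18+4 = 22
p=3,m=2: s = 22+5 = 27

27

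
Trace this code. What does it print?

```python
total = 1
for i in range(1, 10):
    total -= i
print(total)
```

i=1: total = 1-1 = 0
i=2: total = 0-2 = -2
i=3: total = (-2)-3 = -5
i=4: total = (-5)-4 = -9
i=5: total = (-9)-5 = -14
i=6: total = (-14)-6 = -20
i=7: total = (-20)-7 = -27
i=8: total = (-27)-8 = -35
i=9: total = (-35)-9 = -44

-44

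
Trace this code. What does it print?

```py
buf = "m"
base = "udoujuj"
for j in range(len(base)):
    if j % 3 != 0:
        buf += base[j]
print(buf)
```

j=0: skip
j=1: add 'd' → 'md'
j=2: add 'o' → 'mdo'
j=3: skip
j=4: add 'j' → 'mdoj'
j=5: add 'u' → 'mdoju'
j=6: skip

mdoju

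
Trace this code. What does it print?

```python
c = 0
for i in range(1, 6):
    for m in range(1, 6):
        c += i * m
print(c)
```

225

i=1,m=1: c = 0+1 = 1
i=1,m=2: c = 1+2 = 3
i=1,m=3: c = 3+3 = 6
i=1,m=4: c = 6+4 = 10
i=1,m=5: c = 10+5 = 15
i=2,m=1: c = 15+2 = 17
i=2,m=2: c = 17+4 = 21
i=2,m=3: c = 21+6 = 27
i=2,m=4: c = 27+8 = 35
i=2,m=5: c = 35+10 = 45
i=3,m=1: c = 45+3 = 48
i=3,m=2: c = 48+6 = 54
i=3,m=3: c = 54+9 = 63
i=3,m=4: c = 63+12 = 75
i=3,m=5: c = 75+15 = 90
i=4,m=1: c = 90+4 = 94
i=4,m=2: c = 94+8 = 102
i=4,m=3: c = 102+12 = 114
i=4,m=4: c = 114+16 = 130
i=4,m=5: c = 130+20 = 150
i=5,m=1: c = 150+5 = 155
i=5,m=2: c = 155+10 = 165
i=5,m=3: c = 165+15 = 180
i=5,m=4: c = 180+20 = 200
i=5,m=5: c = 200+25 = 225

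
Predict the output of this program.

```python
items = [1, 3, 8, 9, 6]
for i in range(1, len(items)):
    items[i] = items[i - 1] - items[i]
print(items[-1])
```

i=1: items[1] = 1-3 = -2 → [1, -2, 8, 9, 6]
i=2: items[2] = (-2)-8 = -10 → [1, -2, -10, 9, 6]
i=3: items[3] = (-10)-9 = -19 → [1, -2, -10, -19, 6]
i=4: items[4] = (-19)-6 = -25 → [1, -2, -10, -19, -25]

-25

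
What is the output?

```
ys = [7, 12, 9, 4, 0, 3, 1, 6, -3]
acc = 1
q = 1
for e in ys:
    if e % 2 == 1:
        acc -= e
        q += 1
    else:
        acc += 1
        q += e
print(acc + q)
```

e=7: odd, acc = 1-7 = -6; q=2
e=12: not odd, acc = (-6)+1 = -5; q=14
e=9: odd, acc = (-5)-9 = -14; q=15
e=4: not odd, acc = (-14)+1 = -13; q=19
e=0: not odd, acc = (-13)+1 = -12; q=19
e=3: odd, acc = (-12)-3 = -15; q=20
e=1: odd, acc = (-15)-1 = -16; q=21
e=6: not odd, acc = (-16)+1 = -15; q=27
e=-3: odd, acc = (-15)-(-3) = -12; q=28
acc+q = (-12)+28 = 16

16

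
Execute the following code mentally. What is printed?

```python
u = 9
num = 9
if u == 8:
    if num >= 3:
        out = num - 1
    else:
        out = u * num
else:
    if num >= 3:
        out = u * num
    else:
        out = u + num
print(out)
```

u=9, num=9
u == 8 is False; num >= 3 is True
→ out = u * num = 81

81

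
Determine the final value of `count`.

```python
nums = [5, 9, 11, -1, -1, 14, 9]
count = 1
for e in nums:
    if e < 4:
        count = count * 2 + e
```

1

e=5: not <4
e=9: not <4
e=11: not <4
e=-1: <4, count = 1*2+(-1) = 1
e=-1: <4, count = 1*2+(-1) = 1
e=14: not <4
e=9: not <4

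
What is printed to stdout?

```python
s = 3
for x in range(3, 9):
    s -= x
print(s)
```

-30

x=3: s = 3-3 = 0
x=4: s = 0-4 = -4
x=5: s = (-4)-5 = -9
x=6: s = (-9)-6 = -15
x=7: s = (-15)-7 = -22
x=8: s = (-22)-8 = -30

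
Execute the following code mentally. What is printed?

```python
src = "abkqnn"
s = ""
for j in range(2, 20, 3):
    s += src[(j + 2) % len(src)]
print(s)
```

nbnbnb

j=2: add src[4]='n' → 'n'
j=5: add src[1]='b' → 'nb'
j=8: add src[4]='n' → 'nbn'
j=11: add src[1]='b' → 'nbnb'
j=14: add src[4]='n' → 'nbnbn'
j=17: add src[1]='b' → 'nbnbnb'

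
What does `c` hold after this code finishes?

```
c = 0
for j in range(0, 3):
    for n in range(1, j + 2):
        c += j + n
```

j=0,n=1: c = 0+1 = 1
j=1,n=1: c = 1+2 = 3
j=1,n=2: c = 3+3 = 6
j=2,n=1: c = 6+3 = 9
j=2,n=2: c = 9+4 = 13
j=2,n=3: c = 13+5 = 18

18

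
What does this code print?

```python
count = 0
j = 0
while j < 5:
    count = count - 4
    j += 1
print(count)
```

j=0: count = 0-4 = -4
j=1: count = (-4)-4 = -8
j=2: count = (-8)-4 = -12
j=3: count = (-12)-4 = -16
j=4: count = (-16)-4 = -20

-20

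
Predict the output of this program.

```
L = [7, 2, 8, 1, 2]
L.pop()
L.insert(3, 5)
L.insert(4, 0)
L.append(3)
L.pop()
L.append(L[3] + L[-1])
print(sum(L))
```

29

pop() removes 2 → [7, 2, 8, 1]
insert 5 at 3 → [7, 2, 8, 5, 1]
insert 0 at 4 → [7, 2, 8, 5, 0, 1]
append 3 → [7, 2, 8, 5, 0, 1, 3]
pop() removes 3 → [7, 2, 8, 5, 0, 1]
append L[3]+L[-1] = 5+1 = 6 → [7, 2, 8, 5, 0, 1, 6]
sum = 29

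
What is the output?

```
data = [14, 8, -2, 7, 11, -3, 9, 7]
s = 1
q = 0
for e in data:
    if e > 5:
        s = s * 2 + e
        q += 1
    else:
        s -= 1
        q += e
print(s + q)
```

746

e=14: >5, s = 1*2+14 = 16; q=1
e=8: >5, s = 16*2+8 = 40; q=2
e=-2: not >5, s = 40-1 = 39; q=0
e=7: >5, s = 39*2+7 = 85; q=1
e=11: >5, s = 85*2+11 = 181; q=2
e=-3: not >5, s = 181-1 = 180; q=-1
e=9: >5, s = 180*2+9 = 369; q=0
e=7: >5, s = 369*2+7 = 745; q=1
s+q = 745+1 = 746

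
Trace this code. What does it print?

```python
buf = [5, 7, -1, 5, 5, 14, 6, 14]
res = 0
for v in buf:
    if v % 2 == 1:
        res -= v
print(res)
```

-21

v=5: odd, res = 0-5 = -5
v=7: odd, res = (-5)-7 = -12
v=-1: odd, res = (-12)-(-1) = -11
v=5: odd, res = (-11)-5 = -16
v=5: odd, res = (-16)-5 = -21
v=14: not odd
v=6: not odd
v=14: not odd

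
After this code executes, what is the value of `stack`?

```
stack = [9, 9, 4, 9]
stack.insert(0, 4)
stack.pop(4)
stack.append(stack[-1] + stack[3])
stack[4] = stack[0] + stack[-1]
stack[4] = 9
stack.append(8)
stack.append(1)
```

insert 4 at 0 → [4, 9, 9, 4, 9]
pop(4) removes 9 → [4, 9, 9, 4]
append stack[-1]+stack[3] = 4+4 = 8 → [4, 9, 9, 4, 8]
stack[4] = stack[0]+stack[-1] = 4+8 = 12 → [4, 9, 9, 4, 12]
stack[4] = 9 → [4, 9, 9, 4, 9]
append 8 → [4, 9, 9, 4, 9, 8]
append 1 → [4, 9, 9, 4, 9, 8, 1]

[4, 9, 9, 4, 9, 8, 1]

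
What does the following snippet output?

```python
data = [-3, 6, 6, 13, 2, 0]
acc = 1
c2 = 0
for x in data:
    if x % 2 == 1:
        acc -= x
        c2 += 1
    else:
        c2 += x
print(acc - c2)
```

-25

x=-3: odd, acc = 1-(-3) = 4; c2=1
x=6: not odd; c2=7
x=6: not odd; c2=13
x=13: odd, acc = 4-13 = -9; c2=14
x=2: not odd; c2=16
x=0: not odd; c2=16
acc-c2 = (-9)-16 = -25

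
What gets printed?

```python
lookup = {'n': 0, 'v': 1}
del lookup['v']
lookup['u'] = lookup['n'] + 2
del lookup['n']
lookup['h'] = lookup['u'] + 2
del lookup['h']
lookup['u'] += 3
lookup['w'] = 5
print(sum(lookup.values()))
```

10

del 'v' → {'n': 0}
lookup['u'] = lookup['n']+2 = 2 → {'n': 0, 'u': 2}
del 'n' → {'u': 2}
lookup['h'] = lookup['u']+2 = 4 → {'u': 2, 'h': 4}
del 'h' → {'u': 2}
lookup['u'] = 2+3 = 5 → {'u': 5}
lookup['w'] = 5 → {'u': 5, 'w': 5}
sum of values = 10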